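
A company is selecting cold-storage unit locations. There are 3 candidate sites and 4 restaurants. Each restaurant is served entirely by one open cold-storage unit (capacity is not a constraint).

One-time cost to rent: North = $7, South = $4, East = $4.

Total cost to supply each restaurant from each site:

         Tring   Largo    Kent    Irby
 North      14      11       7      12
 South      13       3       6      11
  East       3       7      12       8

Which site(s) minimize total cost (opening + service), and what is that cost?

Open South and East; minimum total cost 28.

For any fixed open set, each restaurant goes to its cheapest open site; total = fixed + service.
{South, East}: Tring→East 3, Largo→South 3, Kent→South 6, Irby→East 8. Service 20; fixed 8; total 28.
{East}: service 30 + fixed 4 = 34
{North, South, East}: service 20 + fixed 15 = 35
{South}: service 33 + fixed 4 = 37
No other subset beats 28.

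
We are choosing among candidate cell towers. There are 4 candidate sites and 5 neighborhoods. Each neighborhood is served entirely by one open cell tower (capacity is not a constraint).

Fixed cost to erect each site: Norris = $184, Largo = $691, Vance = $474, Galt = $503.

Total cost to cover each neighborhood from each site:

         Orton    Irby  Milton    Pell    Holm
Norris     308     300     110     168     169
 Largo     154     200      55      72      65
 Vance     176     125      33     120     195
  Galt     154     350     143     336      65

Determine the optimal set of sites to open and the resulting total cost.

For any fixed open set, each neighborhood goes to its cheapest open site; total = fixed + service.
{Vance}: Orton→Vance 176, Irby→Vance 125, Milton→Vance 33, Pell→Vance 120, Holm→Vance 195. Service 649; fixed 474; total 1123.
{Largo}: Orton→Largo 154, Irby→Largo 200, Milton→Largo 55, Pell→Largo 72, Holm→Largo 65. Service 546; fixed 691; total 1237.
{Norris}: service 1055 + fixed 184 = 1239
{Norris, Largo, Vance, Galt}: Orton→Largo 154, Irby→Vance 125, Milton→Vance 33, Pell→Largo 72, Holm→Largo 65. Service 449; fixed 1852; total 2301.
(All 15 nonempty subsets were checked; Vance only is lowest.)

Open Vance only; minimum total cost 1123.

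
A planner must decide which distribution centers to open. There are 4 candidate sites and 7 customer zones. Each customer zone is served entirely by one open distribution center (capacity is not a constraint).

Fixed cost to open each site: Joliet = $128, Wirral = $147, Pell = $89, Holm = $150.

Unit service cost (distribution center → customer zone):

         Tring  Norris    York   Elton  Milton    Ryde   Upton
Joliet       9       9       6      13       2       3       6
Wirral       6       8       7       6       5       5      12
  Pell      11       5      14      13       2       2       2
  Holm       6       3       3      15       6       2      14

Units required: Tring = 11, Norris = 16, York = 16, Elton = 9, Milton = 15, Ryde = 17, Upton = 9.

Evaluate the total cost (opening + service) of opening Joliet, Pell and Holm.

Each customer zone is assigned to its cheapest site among the open ones.
{Joliet, Pell, Holm}: Tring→Holm 6·11=66, Norris→Holm 3·16=48, York→Holm 3·16=48, Elton→Joliet 13·9=117, Milton→Joliet 2·15=30, Ryde→Pell 2·17=34, Upton→Pell 2·9=18. Service 361; fixed 367; total 728.

Total cost: 728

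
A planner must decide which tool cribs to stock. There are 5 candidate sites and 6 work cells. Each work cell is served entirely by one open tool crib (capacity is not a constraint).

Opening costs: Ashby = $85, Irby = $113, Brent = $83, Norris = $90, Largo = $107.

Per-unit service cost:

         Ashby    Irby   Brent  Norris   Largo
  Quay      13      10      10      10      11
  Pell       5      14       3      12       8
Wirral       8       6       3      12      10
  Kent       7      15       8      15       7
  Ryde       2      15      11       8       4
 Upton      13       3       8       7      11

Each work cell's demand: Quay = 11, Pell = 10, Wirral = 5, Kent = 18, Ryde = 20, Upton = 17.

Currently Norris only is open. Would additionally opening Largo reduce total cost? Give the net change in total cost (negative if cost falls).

Yes — net change −167 (cost falls by 167).

Current service cost with {Norris}: 839.
Adding Largo: each work cell re-picks its cheapest; new service cost 565, saving 274.
Extra fixed cost: 107. Net change = 107 − 274 = -167.
(Totals: 929 → 762.)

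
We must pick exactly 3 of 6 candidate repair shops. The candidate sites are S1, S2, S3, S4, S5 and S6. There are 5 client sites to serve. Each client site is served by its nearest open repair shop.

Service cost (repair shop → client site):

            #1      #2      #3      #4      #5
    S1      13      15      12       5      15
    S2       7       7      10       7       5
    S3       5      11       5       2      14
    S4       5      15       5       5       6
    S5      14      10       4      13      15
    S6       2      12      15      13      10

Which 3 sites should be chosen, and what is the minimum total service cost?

Choose S2, S3 and S6; total service cost 21.

With exactly 3 open, each client site uses its cheapest among the chosen.
{S2, S3, S6}: #1→S6 2, #2→S2 7, #3→S3 5, #4→S3 2, #5→S2 5. Service cost 21.
{S2, S3, S5}: service cost 23
{S1, S2, S3}: service cost 24
Among all 20 size-3 choices, {S2, S3, S6} is lowest.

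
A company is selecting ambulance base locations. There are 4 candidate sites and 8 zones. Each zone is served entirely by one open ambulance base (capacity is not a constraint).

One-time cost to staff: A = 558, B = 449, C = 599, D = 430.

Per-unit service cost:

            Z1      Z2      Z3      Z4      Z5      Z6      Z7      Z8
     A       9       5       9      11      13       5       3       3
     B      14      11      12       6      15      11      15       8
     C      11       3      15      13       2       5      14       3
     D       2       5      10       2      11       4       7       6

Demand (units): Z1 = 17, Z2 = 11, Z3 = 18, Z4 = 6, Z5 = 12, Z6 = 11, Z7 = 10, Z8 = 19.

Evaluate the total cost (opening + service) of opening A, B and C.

Each zone is assigned to its cheapest site among the open ones.
{A, B, C}: Z1→A 9·17=153, Z2→C 3·11=33, Z3→A 9·18=162, Z4→B 6·6=36, Z5→C 2·12=24, Z6→A 5·11=55, Z7→A 3·10=30, Z8→A 3·19=57. Service 550; fixed 1606; total 2156.

Total cost: 2156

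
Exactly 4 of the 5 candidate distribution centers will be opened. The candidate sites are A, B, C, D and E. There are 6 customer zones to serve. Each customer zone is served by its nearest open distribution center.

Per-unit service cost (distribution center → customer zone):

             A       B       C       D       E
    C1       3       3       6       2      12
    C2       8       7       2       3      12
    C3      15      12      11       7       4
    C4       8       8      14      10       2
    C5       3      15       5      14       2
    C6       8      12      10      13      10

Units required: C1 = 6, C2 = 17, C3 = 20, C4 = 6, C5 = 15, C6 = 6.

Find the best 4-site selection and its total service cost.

Choose A, C, D and E; total service cost 216.

With exactly 4 open, each customer zone uses its cheapest among the chosen.
{A, C, D, E}: C1→D 2·6=12, C2→C 2·17=34, C3→E 4·20=80, C4→E 2·6=12, C5→E 2·15=30, C6→A 8·6=48. Service cost 216.
{A, B, C, E}: service cost 222
{B, C, D, E}: service cost 228
Among all 5 size-4 choices, {A, C, D, E} is lowest.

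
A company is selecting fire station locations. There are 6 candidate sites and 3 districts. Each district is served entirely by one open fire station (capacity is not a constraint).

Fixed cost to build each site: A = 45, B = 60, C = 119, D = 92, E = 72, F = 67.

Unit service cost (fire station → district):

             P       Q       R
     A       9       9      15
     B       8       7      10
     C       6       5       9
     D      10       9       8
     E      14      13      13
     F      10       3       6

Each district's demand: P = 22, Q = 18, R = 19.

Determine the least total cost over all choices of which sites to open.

For any fixed open set, each district goes to its cheapest open site; total = fixed + service.
{F}: P→F 10·22=220, Q→F 3·18=54, R→F 6·19=114. Service 388; fixed 67; total 455.
{B, F}: service 344 + fixed 127 = 471
{A, F}: service 366 + fixed 112 = 478
{A, B, C, D, E, F}: service 300 + fixed 455 = 755
No other subset beats 455.

Minimum total cost: 455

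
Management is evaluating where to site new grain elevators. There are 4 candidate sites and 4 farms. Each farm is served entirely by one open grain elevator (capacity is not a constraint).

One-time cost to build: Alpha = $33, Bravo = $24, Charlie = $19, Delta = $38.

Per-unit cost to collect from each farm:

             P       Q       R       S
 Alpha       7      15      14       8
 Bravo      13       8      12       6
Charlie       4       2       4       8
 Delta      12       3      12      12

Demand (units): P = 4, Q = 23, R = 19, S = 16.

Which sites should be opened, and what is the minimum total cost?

For any fixed open set, each farm goes to its cheapest open site; total = fixed + service.
{Bravo, Charlie}: P→Charlie 4·4=16, Q→Charlie 2·23=46, R→Charlie 4·19=76, S→Bravo 6·16=96. Service 234; fixed 43; total 277.
{Charlie}: P→Charlie 4·4=16, Q→Charlie 2·23=46, R→Charlie 4·19=76, S→Charlie 8·16=128. Service 266; fixed 19; total 285.
{Alpha, Bravo, Charlie}: service 234 + fixed 76 = 310
{Alpha, Bravo, Charlie, Delta}: P→Charlie 4·4=16, Q→Charlie 2·23=46, R→Charlie 4·19=76, S→Bravo 6·16=96. Service 234; fixed 114; total 348.
(All 15 nonempty subsets were checked; Bravo and Charlie is lowest.)

Open Bravo and Charlie; minimum total cost 277.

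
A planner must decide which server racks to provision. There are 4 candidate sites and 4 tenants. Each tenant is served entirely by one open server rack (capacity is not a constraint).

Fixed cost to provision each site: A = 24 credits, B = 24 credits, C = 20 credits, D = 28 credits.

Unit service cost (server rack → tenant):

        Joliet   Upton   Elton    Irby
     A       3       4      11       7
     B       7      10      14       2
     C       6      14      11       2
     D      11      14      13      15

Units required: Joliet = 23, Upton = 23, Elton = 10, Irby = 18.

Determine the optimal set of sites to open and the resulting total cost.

For any fixed open set, each tenant goes to its cheapest open site; total = fixed + service.
{A, C}: Joliet→A 3·23=69, Upton→A 4·23=92, Elton→A 11·10=110, Irby→C 2·18=36. Service 307; fixed 44; total 351.
{A, B}: Joliet→A 3·23=69, Upton→A 4·23=92, Elton→A 11·10=110, Irby→B 2·18=36. Service 307; fixed 48; total 355.
{A, B, C}: service 307 + fixed 68 = 375
{A, B, C, D}: service 307 + fixed 96 = 403
No other subset beats 351.

Open A and C; minimum total cost 351.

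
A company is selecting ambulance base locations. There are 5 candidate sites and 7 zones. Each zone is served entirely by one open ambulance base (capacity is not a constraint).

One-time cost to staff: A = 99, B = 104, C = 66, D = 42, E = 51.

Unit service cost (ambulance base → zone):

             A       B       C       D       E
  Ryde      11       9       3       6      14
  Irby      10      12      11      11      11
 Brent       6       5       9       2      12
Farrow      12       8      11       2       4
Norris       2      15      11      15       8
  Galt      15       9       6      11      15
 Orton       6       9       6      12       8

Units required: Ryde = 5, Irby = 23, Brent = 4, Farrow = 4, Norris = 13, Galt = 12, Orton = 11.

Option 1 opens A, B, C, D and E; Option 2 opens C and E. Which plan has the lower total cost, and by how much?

Option 2 is cheaper by 108.

Option 1: {A, B, C, D, E}: Ryde→C 3·5=15, Irby→A 10·23=230, Brent→D 2·4=8, Farrow→D 2·4=8, Norris→A 2·13=26, Galt→C 6·12=72, Orton→A 6·11=66. Service 425; fixed 362; total 787.
Option 2: {C, E}: Ryde→C 3·5=15, Irby→C 11·23=253, Brent→C 9·4=36, Farrow→E 4·4=16, Norris→E 8·13=104, Galt→C 6·12=72, Orton→C 6·11=66. Service 562; fixed 117; total 679.
Difference: |787 − 679| = 108.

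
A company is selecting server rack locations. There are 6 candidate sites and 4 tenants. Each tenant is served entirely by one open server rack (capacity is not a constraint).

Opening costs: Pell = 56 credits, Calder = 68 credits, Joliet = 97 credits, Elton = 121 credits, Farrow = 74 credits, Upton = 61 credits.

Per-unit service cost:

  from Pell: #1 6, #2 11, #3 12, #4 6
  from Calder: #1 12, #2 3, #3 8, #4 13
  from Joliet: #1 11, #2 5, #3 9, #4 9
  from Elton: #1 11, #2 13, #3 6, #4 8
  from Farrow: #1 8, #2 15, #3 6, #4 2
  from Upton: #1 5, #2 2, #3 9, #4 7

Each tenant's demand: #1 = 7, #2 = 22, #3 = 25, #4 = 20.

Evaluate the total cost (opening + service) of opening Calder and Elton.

Total cost: 642

Each tenant is assigned to its cheapest site among the open ones.
{Calder, Elton}: #1→Elton 11·7=77, #2→Calder 3·22=66, #3→Elton 6·25=150, #4→Elton 8·20=160. Service 453; fixed 189; total 642.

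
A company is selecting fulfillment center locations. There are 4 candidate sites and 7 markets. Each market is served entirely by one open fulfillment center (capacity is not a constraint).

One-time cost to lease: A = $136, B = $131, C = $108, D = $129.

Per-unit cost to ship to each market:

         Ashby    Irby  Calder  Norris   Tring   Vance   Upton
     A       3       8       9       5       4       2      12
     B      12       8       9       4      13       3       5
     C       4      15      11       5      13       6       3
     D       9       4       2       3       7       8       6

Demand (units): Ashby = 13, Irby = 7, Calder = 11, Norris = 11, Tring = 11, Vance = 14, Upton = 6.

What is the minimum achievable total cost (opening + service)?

Minimum total cost: 495

For any fixed open set, each market goes to its cheapest open site; total = fixed + service.
{A, D}: Ashby→A 3·13=39, Irby→D 4·7=28, Calder→D 2·11=22, Norris→D 3·11=33, Tring→A 4·11=44, Vance→A 2·14=28, Upton→D 6·6=36. Service 230; fixed 265; total 495.
{A}: service 393 + fixed 136 = 529
{C, D}: service 314 + fixed 237 = 551
{A, B, C, D}: service 212 + fixed 504 = 716
No other subset beats 495.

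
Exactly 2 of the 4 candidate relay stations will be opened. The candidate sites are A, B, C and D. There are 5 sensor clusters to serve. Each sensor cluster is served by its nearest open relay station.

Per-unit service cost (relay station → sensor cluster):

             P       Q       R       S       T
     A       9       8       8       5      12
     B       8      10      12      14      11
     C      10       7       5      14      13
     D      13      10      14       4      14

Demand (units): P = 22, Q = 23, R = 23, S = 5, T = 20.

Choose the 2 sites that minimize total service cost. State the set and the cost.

Choose A and C; total service cost 739.

With exactly 2 open, each sensor cluster uses its cheapest among the chosen.
{A, C}: P→A 9·22=198, Q→C 7·23=161, R→C 5·23=115, S→A 5·5=25, T→A 12·20=240. Service cost 739.
{B, C}: service cost 742
{C, D}: service cost 776
Among all 6 size-2 choices, {A, C} is lowest.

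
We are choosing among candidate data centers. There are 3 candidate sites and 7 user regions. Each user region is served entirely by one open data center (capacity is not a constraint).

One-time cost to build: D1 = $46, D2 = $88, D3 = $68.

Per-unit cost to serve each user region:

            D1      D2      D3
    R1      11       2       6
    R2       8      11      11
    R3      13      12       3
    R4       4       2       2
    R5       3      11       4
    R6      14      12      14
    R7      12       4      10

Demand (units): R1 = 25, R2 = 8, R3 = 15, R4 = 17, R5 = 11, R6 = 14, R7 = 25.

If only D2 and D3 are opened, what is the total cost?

Total cost: 685

Each user region is assigned to its cheapest site among the open ones.
{D2, D3}: R1→D2 2·25=50, R2→D2 11·8=88, R3→D3 3·15=45, R4→D2 2·17=34, R5→D3 4·11=44, R6→D2 12·14=168, R7→D2 4·25=100. Service 529; fixed 156; total 685.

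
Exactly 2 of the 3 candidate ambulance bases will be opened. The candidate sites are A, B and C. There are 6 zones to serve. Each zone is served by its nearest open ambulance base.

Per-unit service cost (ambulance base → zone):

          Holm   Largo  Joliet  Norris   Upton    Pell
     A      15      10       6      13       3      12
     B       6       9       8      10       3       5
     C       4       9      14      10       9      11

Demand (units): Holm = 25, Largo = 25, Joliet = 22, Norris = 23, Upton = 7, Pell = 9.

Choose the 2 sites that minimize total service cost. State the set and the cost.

With exactly 2 open, each zone uses its cheapest among the chosen.
{B, C}: Holm→C 4·25=100, Largo→B 9·25=225, Joliet→B 8·22=176, Norris→B 10·23=230, Upton→B 3·7=21, Pell→B 5·9=45. Service cost 797.
{A, B}: service cost 803
{A, C}: service cost 807
Among all 3 size-2 choices, {B, C} is lowest.

Choose B and C; total service cost 797.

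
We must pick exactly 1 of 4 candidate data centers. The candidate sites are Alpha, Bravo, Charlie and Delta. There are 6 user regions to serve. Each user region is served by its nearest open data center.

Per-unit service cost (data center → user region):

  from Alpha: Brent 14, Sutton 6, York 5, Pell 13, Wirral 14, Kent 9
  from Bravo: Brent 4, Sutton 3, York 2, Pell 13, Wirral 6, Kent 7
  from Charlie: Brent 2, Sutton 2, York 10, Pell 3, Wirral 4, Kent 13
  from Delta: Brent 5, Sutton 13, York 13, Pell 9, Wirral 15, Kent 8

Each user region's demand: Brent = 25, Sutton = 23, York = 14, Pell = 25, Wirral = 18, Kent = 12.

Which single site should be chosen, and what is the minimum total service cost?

Choose Charlie only; total service cost 539.

With exactly 1 open, each user region uses its cheapest among the chosen.
{Charlie}: Brent→Charlie 2·25=50, Sutton→Charlie 2·23=46, York→Charlie 10·14=140, Pell→Charlie 3·25=75, Wirral→Charlie 4·18=72, Kent→Charlie 13·12=156. Service cost 539.
{Bravo}: service cost 714
{Delta}: service cost 1197
Among all 4 size-1 choices, {Charlie} is lowest.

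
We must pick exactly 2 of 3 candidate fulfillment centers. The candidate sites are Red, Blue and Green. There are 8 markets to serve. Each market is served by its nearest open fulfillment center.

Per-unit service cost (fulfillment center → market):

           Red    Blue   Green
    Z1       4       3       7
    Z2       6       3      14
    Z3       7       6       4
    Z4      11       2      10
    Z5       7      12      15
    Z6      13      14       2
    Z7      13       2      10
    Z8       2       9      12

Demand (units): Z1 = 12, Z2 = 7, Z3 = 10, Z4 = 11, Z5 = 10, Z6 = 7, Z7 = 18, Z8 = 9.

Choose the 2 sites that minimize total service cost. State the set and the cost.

Choose Red and Blue; total service cost 354.

With exactly 2 open, each market uses its cheapest among the chosen.
{Red, Blue}: Z1→Blue 3·12=36, Z2→Blue 3·7=21, Z3→Blue 6·10=60, Z4→Blue 2·11=22, Z5→Red 7·10=70, Z6→Red 13·7=91, Z7→Blue 2·18=36, Z8→Red 2·9=18. Service cost 354.
{Blue, Green}: service cost 370
{Red, Green}: service cost 522
Among all 3 size-2 choices, {Red, Blue} is lowest.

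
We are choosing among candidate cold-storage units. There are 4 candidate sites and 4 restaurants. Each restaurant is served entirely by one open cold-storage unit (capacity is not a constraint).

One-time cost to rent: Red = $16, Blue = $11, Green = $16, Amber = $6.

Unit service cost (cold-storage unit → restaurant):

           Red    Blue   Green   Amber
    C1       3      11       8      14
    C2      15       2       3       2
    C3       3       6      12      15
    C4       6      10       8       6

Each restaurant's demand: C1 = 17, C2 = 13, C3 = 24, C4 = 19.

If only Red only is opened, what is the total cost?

Each restaurant is assigned to its cheapest site among the open ones.
{Red}: C1→Red 3·17=51, C2→Red 15·13=195, C3→Red 3·24=72, C4→Red 6·19=114. Service 432; fixed 16; total 448.

Total cost: 448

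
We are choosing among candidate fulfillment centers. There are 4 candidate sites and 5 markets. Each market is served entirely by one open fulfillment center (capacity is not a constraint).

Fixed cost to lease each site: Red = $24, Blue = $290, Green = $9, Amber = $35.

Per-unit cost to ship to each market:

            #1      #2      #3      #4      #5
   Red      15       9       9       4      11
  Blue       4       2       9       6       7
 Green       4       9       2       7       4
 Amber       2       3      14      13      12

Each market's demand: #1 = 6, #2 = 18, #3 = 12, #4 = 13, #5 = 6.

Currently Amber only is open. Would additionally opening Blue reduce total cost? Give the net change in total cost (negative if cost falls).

No — net change +91 (cost rises by 91).

Current service cost with {Amber}: 475.
Adding Blue: each market re-picks its cheapest; new service cost 276, saving 199.
Extra fixed cost: 290. Net change = 290 − 199 = 91.
(Totals: 510 → 601.)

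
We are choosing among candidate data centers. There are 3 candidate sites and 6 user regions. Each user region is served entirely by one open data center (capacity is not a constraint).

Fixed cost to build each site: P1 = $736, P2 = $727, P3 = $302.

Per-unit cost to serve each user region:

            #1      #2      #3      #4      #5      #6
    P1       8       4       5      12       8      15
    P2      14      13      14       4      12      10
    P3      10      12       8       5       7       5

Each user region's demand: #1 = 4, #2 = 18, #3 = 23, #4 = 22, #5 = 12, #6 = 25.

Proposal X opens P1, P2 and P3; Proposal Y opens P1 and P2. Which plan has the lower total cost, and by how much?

Proposal X: {P1, P2, P3}: #1→P1 8·4=32, #2→P1 4·18=72, #3→P1 5·23=115, #4→P2 4·22=88, #5→P3 7·12=84, #6→P3 5·25=125. Service 516; fixed 1765; total 2281.
Proposal Y: {P1, P2}: #1→P1 8·4=32, #2→P1 4·18=72, #3→P1 5·23=115, #4→P2 4·22=88, #5→P1 8·12=96, #6→P2 10·25=250. Service 653; fixed 1463; total 2116.
Difference: |2281 − 2116| = 165.

Proposal Y is cheaper by 165.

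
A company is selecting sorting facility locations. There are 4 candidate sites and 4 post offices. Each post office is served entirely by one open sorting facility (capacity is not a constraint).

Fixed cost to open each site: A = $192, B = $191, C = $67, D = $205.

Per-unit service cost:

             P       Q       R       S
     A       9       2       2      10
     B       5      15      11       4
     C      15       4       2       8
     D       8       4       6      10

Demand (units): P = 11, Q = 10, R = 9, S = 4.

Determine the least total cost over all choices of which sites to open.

For any fixed open set, each post office goes to its cheapest open site; total = fixed + service.
{C}: P→C 15·11=165, Q→C 4·10=40, R→C 2·9=18, S→C 8·4=32. Service 255; fixed 67; total 322.
{A}: service 177 + fixed 192 = 369
{B, C}: P→B 5·11=55, Q→C 4·10=40, R→C 2·9=18, S→B 4·4=16. Service 129; fixed 258; total 387.
{A, B, C, D}: service 109 + fixed 655 = 764
(All 15 nonempty subsets were checked; C only is lowest.)

Minimum total cost: 322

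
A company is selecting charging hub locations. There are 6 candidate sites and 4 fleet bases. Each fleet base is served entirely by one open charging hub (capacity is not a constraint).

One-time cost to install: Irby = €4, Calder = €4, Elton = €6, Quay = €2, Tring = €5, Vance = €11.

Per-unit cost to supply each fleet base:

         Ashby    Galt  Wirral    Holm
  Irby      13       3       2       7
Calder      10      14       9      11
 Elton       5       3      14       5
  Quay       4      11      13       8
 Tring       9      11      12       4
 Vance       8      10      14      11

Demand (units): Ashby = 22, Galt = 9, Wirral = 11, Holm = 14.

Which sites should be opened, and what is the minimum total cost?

Open Irby, Quay and Tring; minimum total cost 204.

For any fixed open set, each fleet base goes to its cheapest open site; total = fixed + service.
{Irby, Quay, Tring}: Ashby→Quay 4·22=88, Galt→Irby 3·9=27, Wirral→Irby 2·11=22, Holm→Tring 4·14=56. Service 193; fixed 11; total 204.
{Irby, Calder, Quay, Tring}: service 193 + fixed 15 = 208
{Irby, Elton, Quay, Tring}: Ashby→Quay 4·22=88, Galt→Irby 3·9=27, Wirral→Irby 2·11=22, Holm→Tring 4·14=56. Service 193; fixed 17; total 210.
{Irby, Calder, Elton, Quay, Tring, Vance}: service 193 + fixed 32 = 225
No other subset beats 204.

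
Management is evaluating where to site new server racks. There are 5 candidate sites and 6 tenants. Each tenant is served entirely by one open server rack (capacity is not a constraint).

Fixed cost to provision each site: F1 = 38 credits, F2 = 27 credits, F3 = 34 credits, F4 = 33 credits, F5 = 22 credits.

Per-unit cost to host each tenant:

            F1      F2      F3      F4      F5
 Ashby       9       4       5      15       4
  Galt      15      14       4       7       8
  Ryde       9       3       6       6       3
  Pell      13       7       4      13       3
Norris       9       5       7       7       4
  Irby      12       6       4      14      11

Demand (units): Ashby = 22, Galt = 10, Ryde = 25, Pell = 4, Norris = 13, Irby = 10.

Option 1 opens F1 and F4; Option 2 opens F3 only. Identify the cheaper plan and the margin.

Option 2 is cheaper by 271.

Option 1: {F1, F4}: Ashby→F1 9·22=198, Galt→F4 7·10=70, Ryde→F4 6·25=150, Pell→F1 13·4=52, Norris→F4 7·13=91, Irby→F1 12·10=120. Service 681; fixed 71; total 752.
Option 2: {F3}: Ashby→F3 5·22=110, Galt→F3 4·10=40, Ryde→F3 6·25=150, Pell→F3 4·4=16, Norris→F3 7·13=91, Irby→F3 4·10=40. Service 447; fixed 34; total 481.
Difference: |752 − 481| = 271.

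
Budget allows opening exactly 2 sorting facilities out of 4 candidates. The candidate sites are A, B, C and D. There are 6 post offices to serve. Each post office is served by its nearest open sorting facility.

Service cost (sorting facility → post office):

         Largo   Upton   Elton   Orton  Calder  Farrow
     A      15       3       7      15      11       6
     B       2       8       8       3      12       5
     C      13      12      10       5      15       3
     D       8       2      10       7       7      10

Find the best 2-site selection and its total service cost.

With exactly 2 open, each post office uses its cheapest among the chosen.
{B, D}: Largo→B 2, Upton→D 2, Elton→B 8, Orton→B 3, Calder→D 7, Farrow→B 5. Service cost 27.
{A, B}: service cost 31
{C, D}: service cost 35
Among all 6 size-2 choices, {B, D} is lowest.

Choose B and D; total service cost 27.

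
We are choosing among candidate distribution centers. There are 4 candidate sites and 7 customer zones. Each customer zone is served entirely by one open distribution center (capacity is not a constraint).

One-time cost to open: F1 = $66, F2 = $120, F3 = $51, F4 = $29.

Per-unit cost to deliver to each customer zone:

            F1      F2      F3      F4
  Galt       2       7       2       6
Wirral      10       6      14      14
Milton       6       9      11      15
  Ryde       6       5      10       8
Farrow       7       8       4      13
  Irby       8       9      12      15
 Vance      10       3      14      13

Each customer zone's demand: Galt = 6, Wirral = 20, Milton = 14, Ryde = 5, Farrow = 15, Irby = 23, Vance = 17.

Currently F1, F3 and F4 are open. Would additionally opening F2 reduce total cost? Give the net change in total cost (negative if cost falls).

Current service cost with {F1, F3, F4}: 740.
Adding F2: each customer zone re-picks its cheapest; new service cost 536, saving 204.
Extra fixed cost: 120. Net change = 120 − 204 = -84.
(Totals: 886 → 802.)

Yes — net change −84 (cost falls by 84).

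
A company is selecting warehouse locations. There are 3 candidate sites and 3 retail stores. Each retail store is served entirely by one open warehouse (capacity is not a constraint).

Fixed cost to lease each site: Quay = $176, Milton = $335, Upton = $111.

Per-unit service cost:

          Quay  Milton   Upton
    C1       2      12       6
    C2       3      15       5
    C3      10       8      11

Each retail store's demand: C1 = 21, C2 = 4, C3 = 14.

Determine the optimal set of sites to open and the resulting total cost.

Open Quay only; minimum total cost 370.

For any fixed open set, each retail store goes to its cheapest open site; total = fixed + service.
{Quay}: C1→Quay 2·21=42, C2→Quay 3·4=12, C3→Quay 10·14=140. Service 194; fixed 176; total 370.
{Upton}: service 300 + fixed 111 = 411
{Quay, Upton}: service 194 + fixed 287 = 481
{Quay, Milton, Upton}: service 166 + fixed 622 = 788
(All 7 nonempty subsets were checked; Quay only is lowest.)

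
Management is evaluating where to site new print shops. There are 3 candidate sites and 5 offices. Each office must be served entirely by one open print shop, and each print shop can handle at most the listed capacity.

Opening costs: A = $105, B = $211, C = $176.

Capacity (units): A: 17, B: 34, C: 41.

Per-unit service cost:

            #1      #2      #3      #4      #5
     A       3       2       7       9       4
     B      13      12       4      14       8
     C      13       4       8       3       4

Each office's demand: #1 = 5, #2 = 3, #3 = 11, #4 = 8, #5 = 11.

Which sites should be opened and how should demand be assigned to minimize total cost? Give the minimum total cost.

Open {C}: #1→C 13·5=65, #2→C 4·3=12, #3→C 8·11=88, #4→C 3·8=24, #5→C 4·11=44.
Loads: C carries 38/41. Service 233; fixed 176; total 409.
Next best feasible plan costs 453.

Minimum total cost: 409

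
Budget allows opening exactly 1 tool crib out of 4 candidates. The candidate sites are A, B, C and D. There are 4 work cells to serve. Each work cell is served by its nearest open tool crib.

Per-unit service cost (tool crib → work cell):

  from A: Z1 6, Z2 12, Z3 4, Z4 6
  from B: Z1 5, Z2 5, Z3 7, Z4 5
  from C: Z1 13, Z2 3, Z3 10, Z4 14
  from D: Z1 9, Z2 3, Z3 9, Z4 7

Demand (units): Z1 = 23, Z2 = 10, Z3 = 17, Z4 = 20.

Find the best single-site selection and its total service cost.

With exactly 1 open, each work cell uses its cheapest among the chosen.
{B}: Z1→B 5·23=115, Z2→B 5·10=50, Z3→B 7·17=119, Z4→B 5·20=100. Service cost 384.
{A}: service cost 446
{D}: service cost 530
Among all 4 size-1 choices, {B} is lowest.

Choose B only; total service cost 384.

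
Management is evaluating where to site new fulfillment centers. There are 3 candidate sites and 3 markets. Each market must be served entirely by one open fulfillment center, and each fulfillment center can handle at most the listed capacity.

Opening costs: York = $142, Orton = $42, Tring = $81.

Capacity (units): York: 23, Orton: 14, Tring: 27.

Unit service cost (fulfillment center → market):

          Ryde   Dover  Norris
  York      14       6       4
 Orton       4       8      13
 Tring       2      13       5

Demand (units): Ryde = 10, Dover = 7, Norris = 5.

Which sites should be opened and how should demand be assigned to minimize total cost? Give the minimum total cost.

Minimum total cost: 217

Open {Tring}: Ryde→Tring 2·10=20, Dover→Tring 13·7=91, Norris→Tring 5·5=25.
Loads: Tring carries 22/27. Service 136; fixed 81; total 217.
Next best feasible plan costs 224.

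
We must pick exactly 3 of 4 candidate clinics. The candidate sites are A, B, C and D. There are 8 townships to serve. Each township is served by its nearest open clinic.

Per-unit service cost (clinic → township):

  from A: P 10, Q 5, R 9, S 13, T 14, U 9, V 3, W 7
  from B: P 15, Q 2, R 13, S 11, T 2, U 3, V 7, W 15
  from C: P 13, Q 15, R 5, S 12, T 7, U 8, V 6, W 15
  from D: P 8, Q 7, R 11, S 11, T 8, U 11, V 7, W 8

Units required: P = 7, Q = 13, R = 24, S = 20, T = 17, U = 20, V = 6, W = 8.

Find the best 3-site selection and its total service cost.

With exactly 3 open, each township uses its cheapest among the chosen.
{A, B, C}: P→A 10·7=70, Q→B 2·13=26, R→C 5·24=120, S→B 11·20=220, T→B 2·17=34, U→B 3·20=60, V→A 3·6=18, W→A 7·8=56. Service cost 604.
{B, C, D}: service cost 616
{A, B, D}: service cost 686
Among all 4 size-3 choices, {A, B, C} is lowest.

Choose A, B and C; total service cost 604.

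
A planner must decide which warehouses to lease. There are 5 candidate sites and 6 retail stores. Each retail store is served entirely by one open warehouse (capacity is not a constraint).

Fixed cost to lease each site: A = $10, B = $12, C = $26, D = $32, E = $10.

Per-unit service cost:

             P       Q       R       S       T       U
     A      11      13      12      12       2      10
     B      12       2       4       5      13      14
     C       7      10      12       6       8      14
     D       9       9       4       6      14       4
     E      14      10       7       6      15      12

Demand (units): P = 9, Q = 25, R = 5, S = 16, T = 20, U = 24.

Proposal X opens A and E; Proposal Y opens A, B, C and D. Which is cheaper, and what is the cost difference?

Proposal Y is cheaper by 351.

Proposal X: {A, E}: P→A 11·9=99, Q→E 10·25=250, R→E 7·5=35, S→E 6·16=96, T→A 2·20=40, U→A 10·24=240. Service 760; fixed 20; total 780.
Proposal Y: {A, B, C, D}: P→C 7·9=63, Q→B 2·25=50, R→B 4·5=20, S→B 5·16=80, T→A 2·20=40, U→D 4·24=96. Service 349; fixed 80; total 429.
Difference: |780 − 429| = 351.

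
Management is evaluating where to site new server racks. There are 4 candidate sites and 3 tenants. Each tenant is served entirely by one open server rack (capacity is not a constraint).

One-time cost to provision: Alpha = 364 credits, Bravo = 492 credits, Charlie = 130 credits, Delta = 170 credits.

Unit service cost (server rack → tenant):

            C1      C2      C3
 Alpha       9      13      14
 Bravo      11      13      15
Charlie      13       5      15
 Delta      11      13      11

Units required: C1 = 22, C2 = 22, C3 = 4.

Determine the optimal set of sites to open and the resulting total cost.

Open Charlie only; minimum total cost 586.

For any fixed open set, each tenant goes to its cheapest open site; total = fixed + service.
{Charlie}: C1→Charlie 13·22=286, C2→Charlie 5·22=110, C3→Charlie 15·4=60. Service 456; fixed 130; total 586.
{Charlie, Delta}: service 396 + fixed 300 = 696
{Delta}: C1→Delta 11·22=242, C2→Delta 13·22=286, C3→Delta 11·4=44. Service 572; fixed 170; total 742.
{Alpha, Bravo, Charlie, Delta}: service 352 + fixed 1156 = 1508
No other subset beats 586.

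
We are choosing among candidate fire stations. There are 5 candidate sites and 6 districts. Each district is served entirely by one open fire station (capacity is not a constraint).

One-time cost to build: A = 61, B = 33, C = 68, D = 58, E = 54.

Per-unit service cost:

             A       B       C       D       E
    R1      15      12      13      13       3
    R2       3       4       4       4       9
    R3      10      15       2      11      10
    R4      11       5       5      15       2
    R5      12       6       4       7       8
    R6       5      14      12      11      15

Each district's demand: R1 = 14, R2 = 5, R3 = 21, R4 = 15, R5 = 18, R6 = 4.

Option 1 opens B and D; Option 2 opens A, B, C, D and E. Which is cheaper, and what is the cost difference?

Option 2 is cheaper by 242.

Option 1: {B, D}: R1→B 12·14=168, R2→B 4·5=20, R3→D 11·21=231, R4→B 5·15=75, R5→B 6·18=108, R6→D 11·4=44. Service 646; fixed 91; total 737.
Option 2: {A, B, C, D, E}: R1→E 3·14=42, R2→A 3·5=15, R3→C 2·21=42, R4→E 2·15=30, R5→C 4·18=72, R6→A 5·4=20. Service 221; fixed 274; total 495.
Difference: |737 − 495| = 242.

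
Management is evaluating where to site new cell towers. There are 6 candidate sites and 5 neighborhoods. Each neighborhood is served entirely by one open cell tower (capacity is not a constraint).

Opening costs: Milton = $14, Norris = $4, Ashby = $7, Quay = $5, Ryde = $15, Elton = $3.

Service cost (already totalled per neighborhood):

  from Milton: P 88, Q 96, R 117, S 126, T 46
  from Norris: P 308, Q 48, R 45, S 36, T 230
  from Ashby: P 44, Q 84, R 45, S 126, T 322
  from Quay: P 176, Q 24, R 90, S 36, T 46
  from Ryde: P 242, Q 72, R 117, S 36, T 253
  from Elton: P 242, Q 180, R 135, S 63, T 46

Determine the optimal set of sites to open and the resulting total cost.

For any fixed open set, each neighborhood goes to its cheapest open site; total = fixed + service.
{Ashby, Quay}: P→Ashby 44, Q→Quay 24, R→Ashby 45, S→Quay 36, T→Quay 46. Service 195; fixed 12; total 207.
{Ashby, Quay, Elton}: service 195 + fixed 15 = 210
{Norris, Ashby, Quay}: service 195 + fixed 16 = 211
{Milton, Norris, Ashby, Quay, Ryde, Elton}: P→Ashby 44, Q→Quay 24, R→Norris 45, S→Norris 36, T→Milton 46. Service 195; fixed 48; total 243.
No other subset beats 207.

Open Ashby and Quay; minimum total cost 207.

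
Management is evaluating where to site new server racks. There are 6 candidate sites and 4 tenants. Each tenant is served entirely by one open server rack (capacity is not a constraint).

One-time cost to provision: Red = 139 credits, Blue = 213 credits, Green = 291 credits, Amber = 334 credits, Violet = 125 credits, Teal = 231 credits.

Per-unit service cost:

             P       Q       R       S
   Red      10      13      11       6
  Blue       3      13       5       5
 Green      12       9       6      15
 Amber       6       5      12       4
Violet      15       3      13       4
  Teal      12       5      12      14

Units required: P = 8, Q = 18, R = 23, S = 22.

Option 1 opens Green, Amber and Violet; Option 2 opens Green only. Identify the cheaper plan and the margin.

Option 2 is cheaper by 61.

Option 1: {Green, Amber, Violet}: P→Amber 6·8=48, Q→Violet 3·18=54, R→Green 6·23=138, S→Amber 4·22=88. Service 328; fixed 750; total 1078.
Option 2: {Green}: P→Green 12·8=96, Q→Green 9·18=162, R→Green 6·23=138, S→Green 15·22=330. Service 726; fixed 291; total 1017.
Difference: |1078 − 1017| = 61.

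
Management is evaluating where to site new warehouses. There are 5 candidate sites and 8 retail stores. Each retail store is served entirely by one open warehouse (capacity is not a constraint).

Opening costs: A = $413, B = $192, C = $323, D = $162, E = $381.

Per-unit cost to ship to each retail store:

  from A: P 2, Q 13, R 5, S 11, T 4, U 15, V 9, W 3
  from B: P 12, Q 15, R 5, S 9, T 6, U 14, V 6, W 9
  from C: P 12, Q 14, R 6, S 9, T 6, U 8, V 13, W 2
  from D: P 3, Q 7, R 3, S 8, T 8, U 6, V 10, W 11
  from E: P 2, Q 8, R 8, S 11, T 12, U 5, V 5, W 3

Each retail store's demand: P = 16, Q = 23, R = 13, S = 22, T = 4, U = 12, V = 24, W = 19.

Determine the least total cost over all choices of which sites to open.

Minimum total cost: 1139

For any fixed open set, each retail store goes to its cheapest open site; total = fixed + service.
{D}: P→D 3·16=48, Q→D 7·23=161, R→D 3·13=39, S→D 8·22=176, T→D 8·4=32, U→D 6·12=72, V→D 10·24=240, W→D 11·19=209. Service 977; fixed 162; total 1139.
{B, D}: service 835 + fixed 354 = 1189
{D, E}: P→E 2·16=32, Q→D 7·23=161, R→D 3·13=39, S→D 8·22=176, T→D 8·4=32, U→E 5·12=60, V→E 5·24=120, W→E 3·19=57. Service 677; fixed 543; total 1220.
{A, B, C, D, E}: service 642 + fixed 1471 = 2113
No other subset beats 1139.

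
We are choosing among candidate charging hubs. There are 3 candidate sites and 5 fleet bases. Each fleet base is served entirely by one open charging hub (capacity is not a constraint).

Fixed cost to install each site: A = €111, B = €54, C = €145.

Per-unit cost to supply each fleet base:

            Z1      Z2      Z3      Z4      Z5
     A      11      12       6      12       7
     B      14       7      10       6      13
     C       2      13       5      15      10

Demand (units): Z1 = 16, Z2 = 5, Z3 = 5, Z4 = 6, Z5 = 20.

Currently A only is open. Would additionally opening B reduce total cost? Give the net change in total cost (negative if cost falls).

Yes — net change −7 (cost falls by 7).

Current service cost with {A}: 478.
Adding B: each fleet base re-picks its cheapest; new service cost 417, saving 61.
Extra fixed cost: 54. Net change = 54 − 61 = -7.
(Totals: 589 → 582.)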